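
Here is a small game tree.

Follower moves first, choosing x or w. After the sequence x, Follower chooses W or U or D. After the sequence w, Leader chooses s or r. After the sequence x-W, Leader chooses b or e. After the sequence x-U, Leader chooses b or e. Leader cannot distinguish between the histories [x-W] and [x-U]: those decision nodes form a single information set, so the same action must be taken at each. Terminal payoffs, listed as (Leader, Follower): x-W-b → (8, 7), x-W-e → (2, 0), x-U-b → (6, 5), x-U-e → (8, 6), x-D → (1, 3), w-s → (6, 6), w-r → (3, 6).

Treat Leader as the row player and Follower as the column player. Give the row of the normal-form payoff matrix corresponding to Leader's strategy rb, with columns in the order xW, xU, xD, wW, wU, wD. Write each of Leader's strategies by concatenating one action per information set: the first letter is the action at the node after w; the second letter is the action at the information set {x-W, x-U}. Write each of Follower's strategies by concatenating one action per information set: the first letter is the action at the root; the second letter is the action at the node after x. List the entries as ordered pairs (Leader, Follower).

(8,7) (6,5) (1,3) (3,6) (3,6) (3,6)

vs xW: Follower plays x → Follower plays W at [x] → Leader plays b at [x-W] → (8, 7)
vs xU: Follower plays x → Follower plays U at [x] → Leader plays b at [x-U] → (6, 5)
vs xD: Follower plays x → Follower plays D at [x] → (1, 3)
vs wW: Follower plays w → Leader plays r at [w] → (3, 6)
vs wU: Follower plays w → Leader plays r at [w] → (3, 6)
vs wD: Follower plays w → Leader plays r at [w] → (3, 6)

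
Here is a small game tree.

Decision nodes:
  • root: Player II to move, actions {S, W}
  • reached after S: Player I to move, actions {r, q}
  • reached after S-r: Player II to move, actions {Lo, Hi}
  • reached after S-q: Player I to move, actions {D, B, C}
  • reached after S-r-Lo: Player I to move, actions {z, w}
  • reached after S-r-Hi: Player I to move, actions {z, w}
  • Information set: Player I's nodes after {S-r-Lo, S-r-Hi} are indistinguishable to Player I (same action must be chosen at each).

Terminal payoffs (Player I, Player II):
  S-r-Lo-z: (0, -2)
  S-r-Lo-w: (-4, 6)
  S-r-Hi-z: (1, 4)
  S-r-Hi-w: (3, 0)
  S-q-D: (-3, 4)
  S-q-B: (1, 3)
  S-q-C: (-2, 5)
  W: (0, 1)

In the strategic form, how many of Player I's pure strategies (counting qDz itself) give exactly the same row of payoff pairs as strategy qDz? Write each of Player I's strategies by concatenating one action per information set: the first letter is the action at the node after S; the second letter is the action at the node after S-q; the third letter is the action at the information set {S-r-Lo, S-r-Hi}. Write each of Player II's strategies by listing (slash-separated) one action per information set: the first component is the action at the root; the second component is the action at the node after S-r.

2

Row for qDz (columns S/Lo, S/Hi, W/Lo, W/Hi): (-3,4) (-3,4) (0,1) (0,1).
Under qDz, Player I's choice at the information set {S-r-Lo, S-r-Hi} can never be reached regardless of what Player II does, so varying those choices leaves every outcome unchanged.
Holding the reachable choices fixed and varying the unreachable one freely already gives 2 equivalent strategies.
No other strategy reproduces this row, so those 2 are the full class: qDz, qDw.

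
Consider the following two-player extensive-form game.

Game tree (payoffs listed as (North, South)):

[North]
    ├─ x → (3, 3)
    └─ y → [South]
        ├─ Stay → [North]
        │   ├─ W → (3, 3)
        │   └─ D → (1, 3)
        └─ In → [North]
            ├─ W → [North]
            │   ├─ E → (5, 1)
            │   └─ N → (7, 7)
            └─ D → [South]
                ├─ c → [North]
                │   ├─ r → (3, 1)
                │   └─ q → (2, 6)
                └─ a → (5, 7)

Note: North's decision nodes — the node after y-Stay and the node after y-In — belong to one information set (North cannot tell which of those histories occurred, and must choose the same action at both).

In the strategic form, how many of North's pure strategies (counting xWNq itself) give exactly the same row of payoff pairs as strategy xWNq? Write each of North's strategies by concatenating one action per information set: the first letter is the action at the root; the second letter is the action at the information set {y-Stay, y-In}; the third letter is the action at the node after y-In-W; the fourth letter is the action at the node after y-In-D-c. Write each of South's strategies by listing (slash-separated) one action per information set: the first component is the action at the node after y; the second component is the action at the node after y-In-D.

Row for xWNq (columns Stay/c, Stay/a, In/c, In/a): (3,3) (3,3) (3,3) (3,3).
Under xWNq, North's choice at the information set {y-Stay, y-In} and at the node after y-In-W and at the node after y-In-D-c can never be reached regardless of what South does, so varying those choices leaves every outcome unchanged.
Holding the reachable choices fixed and varying the unreachable ones freely already gives 2 × 2 × 2 = 8 equivalent strategies.
No other strategy reproduces this row, so those 8 are the full class: xWEr, xWEq, xWNr, xWNq, xDEr, xDEq, xDNr, xDNq.

8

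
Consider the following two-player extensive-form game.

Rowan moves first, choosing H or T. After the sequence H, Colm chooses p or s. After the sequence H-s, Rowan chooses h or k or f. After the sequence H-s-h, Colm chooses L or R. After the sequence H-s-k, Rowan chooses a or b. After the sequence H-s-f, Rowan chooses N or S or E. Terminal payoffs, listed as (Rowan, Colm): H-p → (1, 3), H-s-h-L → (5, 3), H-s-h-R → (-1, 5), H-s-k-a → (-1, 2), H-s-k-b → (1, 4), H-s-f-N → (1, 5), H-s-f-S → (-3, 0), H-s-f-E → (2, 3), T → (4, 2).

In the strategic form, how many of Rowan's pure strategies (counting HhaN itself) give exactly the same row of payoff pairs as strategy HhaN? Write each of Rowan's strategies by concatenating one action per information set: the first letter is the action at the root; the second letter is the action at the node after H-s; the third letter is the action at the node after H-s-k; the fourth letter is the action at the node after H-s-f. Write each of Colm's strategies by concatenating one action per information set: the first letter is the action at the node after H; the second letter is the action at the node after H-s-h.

6

Row for HhaN (columns pL, pR, sL, sR): (1,3) (1,3) (5,3) (-1,5).
Under HhaN, Rowan's choice at the node after H-s-k and at the node after H-s-f can never be reached regardless of what Colm does, so varying those choices leaves every outcome unchanged.
Holding the reachable choices fixed and varying the unreachable ones freely already gives 2 × 3 = 6 equivalent strategies.
No other strategy reproduces this row, so those 6 are the full class: HhaN, HhaS, HhaE, HhbN, HhbS, HhbE.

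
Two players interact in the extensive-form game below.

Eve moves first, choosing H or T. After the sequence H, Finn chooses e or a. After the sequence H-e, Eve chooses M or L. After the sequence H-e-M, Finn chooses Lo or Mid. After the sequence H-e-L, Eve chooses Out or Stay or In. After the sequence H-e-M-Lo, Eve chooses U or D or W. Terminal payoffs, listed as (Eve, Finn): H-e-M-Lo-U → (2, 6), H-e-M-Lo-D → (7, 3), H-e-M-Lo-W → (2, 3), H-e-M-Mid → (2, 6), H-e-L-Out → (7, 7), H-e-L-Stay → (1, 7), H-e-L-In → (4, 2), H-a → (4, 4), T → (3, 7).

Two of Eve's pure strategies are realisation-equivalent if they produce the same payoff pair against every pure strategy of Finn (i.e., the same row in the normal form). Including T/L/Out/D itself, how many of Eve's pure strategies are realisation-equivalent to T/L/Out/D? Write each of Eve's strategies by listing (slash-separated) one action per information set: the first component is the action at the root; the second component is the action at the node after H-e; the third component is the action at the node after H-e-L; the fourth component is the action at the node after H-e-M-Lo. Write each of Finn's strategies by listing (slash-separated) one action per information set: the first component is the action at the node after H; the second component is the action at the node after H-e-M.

18

Row for T/L/Out/D (columns e/Lo, e/Mid, a/Lo, a/Mid): (3,7) (3,7) (3,7) (3,7).
Under T/L/Out/D, Eve's choice at the node after H-e and at the node after H-e-L and at the node after H-e-M-Lo can never be reached regardless of what Finn does, so varying those choices leaves every outcome unchanged.
Holding the reachable choices fixed and varying the unreachable ones freely already gives 2 × 3 × 3 = 18 equivalent strategies.
No other strategy reproduces this row, so those 18 are the full class: T/M/Out/U, T/M/Out/D, T/M/Out/W, T/M/Stay/U, T/M/Stay/D, T/M/Stay/W, T/M/In/U, T/M/In/D, T/M/In/W, T/L/Out/U, T/L/Out/D, T/L/Out/W, T/L/Stay/U, T/L/Stay/D, T/L/Stay/W, T/L/In/U, T/L/In/D, T/L/In/W.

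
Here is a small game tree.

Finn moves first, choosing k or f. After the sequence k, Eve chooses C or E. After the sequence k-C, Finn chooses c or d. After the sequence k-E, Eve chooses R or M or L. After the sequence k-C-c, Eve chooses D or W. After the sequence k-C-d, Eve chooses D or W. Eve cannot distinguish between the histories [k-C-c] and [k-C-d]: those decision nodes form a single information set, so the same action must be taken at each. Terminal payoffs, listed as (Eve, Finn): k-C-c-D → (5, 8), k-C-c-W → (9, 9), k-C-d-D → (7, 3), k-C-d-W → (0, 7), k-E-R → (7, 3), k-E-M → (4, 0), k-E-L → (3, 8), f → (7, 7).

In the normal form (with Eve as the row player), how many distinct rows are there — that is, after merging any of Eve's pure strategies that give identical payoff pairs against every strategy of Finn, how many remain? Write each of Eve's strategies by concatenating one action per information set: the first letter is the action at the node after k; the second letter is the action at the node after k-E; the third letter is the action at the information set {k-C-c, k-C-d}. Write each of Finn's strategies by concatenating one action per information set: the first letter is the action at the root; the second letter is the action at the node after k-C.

5

Eve has 12 pure strategies: CRD, CRW, CMD, CMW, CLD, CLW, ERD, ERW, EMD, EMW, ELD, ELW. Columns: kc, kd, fc, fd.
{CRD, CMD, CLD} → row (5,8) (7,3) (7,7) (7,7)
{CRW, CMW, CLW} → row (9,9) (0,7) (7,7) (7,7)
{ERD, ERW} → row (7,3) (7,3) (7,7) (7,7)
{EMD, EMW} → row (4,0) (4,0) (7,7) (7,7)
{ELD, ELW} → row (3,8) (3,8) (7,7) (7,7)
That's 5 distinct rows out of 12 strategies.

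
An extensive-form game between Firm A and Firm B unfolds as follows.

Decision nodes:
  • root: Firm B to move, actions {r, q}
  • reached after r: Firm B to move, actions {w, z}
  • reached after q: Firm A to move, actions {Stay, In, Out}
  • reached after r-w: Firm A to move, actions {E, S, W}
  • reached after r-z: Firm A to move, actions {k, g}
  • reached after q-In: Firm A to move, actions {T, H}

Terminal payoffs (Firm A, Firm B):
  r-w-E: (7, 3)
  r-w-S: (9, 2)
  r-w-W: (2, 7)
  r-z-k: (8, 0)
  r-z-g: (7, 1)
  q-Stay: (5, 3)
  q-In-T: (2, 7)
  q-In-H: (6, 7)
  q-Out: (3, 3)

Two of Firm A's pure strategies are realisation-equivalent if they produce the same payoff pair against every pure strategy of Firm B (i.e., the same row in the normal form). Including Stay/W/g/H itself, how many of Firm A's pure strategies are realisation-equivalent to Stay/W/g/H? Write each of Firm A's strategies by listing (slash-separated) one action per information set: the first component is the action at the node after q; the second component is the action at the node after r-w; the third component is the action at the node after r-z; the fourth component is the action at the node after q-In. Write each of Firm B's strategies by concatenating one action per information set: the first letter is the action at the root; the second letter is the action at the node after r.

2

Row for Stay/W/g/H (columns rw, rz, qw, qz): (2,7) (7,1) (5,3) (5,3).
Under Stay/W/g/H, Firm A's choice at the node after q-In can never be reached regardless of what Firm B does, so varying those choices leaves every outcome unchanged.
Holding the reachable choices fixed and varying the unreachable one freely already gives 2 equivalent strategies.
No other strategy reproduces this row, so those 2 are the full class: Stay/W/g/T, Stay/W/g/H.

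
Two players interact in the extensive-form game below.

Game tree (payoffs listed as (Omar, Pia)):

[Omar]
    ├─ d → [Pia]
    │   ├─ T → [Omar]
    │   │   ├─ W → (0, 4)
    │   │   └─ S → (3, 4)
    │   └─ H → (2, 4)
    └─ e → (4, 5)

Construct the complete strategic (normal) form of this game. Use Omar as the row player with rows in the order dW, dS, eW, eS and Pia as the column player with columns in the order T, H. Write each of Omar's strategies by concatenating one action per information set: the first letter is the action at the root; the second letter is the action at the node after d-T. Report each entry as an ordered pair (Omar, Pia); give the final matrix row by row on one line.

dW: (0,4) (2,4) | dS: (3,4) (2,4) | eW: (4,5) (4,5) | eS: (4,5) (4,5)

Row dW: T→(0,4), H→(2,4)
Row dS: T→(3,4), H→(2,4)
Row eW: T→(4,5), H→(4,5)
Row eS: T→(4,5), H→(4,5)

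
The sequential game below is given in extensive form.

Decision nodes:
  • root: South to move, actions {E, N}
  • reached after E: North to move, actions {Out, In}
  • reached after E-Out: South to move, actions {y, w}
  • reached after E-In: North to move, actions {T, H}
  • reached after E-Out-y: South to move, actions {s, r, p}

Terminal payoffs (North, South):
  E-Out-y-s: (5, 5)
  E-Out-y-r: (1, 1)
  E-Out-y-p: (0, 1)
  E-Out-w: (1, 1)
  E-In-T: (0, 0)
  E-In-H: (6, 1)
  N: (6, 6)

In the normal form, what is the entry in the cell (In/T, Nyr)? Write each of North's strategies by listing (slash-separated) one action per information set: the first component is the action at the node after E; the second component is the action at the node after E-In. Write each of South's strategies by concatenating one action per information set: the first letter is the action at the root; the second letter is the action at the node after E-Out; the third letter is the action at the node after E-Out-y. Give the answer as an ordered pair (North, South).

(6, 6)

Trace the play path from the root:
  South plays N
→ terminal payoff (6, 6).
(North's choice at the node after E is never reached on this path, so it doesn't affect the outcome.)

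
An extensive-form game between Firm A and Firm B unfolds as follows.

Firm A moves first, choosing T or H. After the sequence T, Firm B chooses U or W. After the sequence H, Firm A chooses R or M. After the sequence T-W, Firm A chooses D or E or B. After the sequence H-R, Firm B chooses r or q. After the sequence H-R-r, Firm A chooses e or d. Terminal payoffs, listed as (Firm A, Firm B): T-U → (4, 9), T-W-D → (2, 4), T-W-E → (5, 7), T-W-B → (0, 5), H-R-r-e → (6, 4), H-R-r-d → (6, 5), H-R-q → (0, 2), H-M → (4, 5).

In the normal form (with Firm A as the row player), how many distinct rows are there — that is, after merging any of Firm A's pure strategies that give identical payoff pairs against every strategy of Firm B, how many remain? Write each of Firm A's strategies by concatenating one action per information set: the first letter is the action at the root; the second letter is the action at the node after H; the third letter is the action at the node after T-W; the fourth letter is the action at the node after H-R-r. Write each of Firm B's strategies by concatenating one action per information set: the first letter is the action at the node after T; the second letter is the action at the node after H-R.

6

Firm A has 24 pure strategies: TRDe, TRDd, TREe, TREd, TRBe, TRBd, TMDe, TMDd, TMEe, TMEd, TMBe, TMBd, HRDe, HRDd, HREe, HREd, HRBe, HRBd, HMDe, HMDd, HMEe, HMEd, HMBe, HMBd. Columns: Ur, Uq, Wr, Wq.
{TRDe, TRDd, TMDe, TMDd} → row (4,9) (4,9) (2,4) (2,4)
{TREe, TREd, TMEe, TMEd} → row (4,9) (4,9) (5,7) (5,7)
{TRBe, TRBd, TMBe, TMBd} → row (4,9) (4,9) (0,5) (0,5)
{HRDe, HREe, HRBe} → row (6,4) (0,2) (6,4) (0,2)
{HRDd, HREd, HRBd} → row (6,5) (0,2) (6,5) (0,2)
{HMDe, HMDd, HMEe, HMEd, HMBe, HMBd} → row (4,5) (4,5) (4,5) (4,5)
That's 6 distinct rows out of 24 strategies.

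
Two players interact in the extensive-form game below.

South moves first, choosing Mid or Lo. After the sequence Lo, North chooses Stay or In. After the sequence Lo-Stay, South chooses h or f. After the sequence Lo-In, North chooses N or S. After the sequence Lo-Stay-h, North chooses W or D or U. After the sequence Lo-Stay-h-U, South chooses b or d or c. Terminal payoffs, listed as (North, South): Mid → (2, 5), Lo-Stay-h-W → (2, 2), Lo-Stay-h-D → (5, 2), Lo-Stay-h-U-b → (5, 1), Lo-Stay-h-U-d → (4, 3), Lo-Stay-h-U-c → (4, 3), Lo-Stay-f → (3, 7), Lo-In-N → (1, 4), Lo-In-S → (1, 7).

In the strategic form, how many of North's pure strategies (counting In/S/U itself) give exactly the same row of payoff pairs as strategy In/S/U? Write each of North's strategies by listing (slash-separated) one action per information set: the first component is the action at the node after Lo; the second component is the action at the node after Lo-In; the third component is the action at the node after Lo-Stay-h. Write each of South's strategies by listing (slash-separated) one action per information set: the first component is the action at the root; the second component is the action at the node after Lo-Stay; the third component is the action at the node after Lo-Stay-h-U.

Row for In/S/U (columns Mid/h/b, Mid/h/d, Mid/h/c, Mid/f/b, Mid/f/d, Mid/f/c, Lo/h/b, Lo/h/d, Lo/h/c, Lo/f/b, Lo/f/d, Lo/f/c): (2,5) (2,5) (2,5) (2,5) (2,5) (2,5) (1,7) (1,7) (1,7) (1,7) (1,7) (1,7).
Under In/S/U, North's choice at the node after Lo-Stay-h can never be reached regardless of what South does, so varying those choices leaves every outcome unchanged.
Holding the reachable choices fixed and varying the unreachable one freely already gives 3 equivalent strategies.
No other strategy reproduces this row, so those 3 are the full class: In/S/W, In/S/D, In/S/U.

3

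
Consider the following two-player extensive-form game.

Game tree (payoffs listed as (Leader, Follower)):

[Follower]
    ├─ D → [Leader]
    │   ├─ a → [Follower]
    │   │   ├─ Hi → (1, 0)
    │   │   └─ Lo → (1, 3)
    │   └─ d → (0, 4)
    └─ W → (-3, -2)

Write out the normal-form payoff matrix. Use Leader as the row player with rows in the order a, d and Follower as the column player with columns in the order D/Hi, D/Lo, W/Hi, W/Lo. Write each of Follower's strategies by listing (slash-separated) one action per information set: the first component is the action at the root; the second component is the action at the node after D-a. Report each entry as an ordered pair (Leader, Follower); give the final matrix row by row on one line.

a: (1,0) (1,3) (-3,-2) (-3,-2) | d: (0,4) (0,4) (-3,-2) (-3,-2)

         D/Hi     D/Lo     W/Hi     W/Lo
   a    (1,0)    (1,3)  (-3,-2)  (-3,-2)
   d    (0,4)    (0,4)  (-3,-2)  (-3,-2)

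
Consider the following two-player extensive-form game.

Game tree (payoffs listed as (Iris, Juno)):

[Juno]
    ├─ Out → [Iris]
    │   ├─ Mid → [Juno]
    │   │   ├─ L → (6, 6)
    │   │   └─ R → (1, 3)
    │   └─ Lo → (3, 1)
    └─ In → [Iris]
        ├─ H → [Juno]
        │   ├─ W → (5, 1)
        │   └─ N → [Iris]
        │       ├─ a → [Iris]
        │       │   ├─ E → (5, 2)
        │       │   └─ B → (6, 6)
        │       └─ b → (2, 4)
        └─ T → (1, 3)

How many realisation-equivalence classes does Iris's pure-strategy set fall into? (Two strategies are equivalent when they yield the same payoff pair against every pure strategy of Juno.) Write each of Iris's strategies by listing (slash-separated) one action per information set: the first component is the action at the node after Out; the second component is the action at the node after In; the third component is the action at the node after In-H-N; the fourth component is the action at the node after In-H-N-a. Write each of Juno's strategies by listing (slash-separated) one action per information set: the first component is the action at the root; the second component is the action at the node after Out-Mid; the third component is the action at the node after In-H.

8

Iris has 16 pure strategies: Mid/H/a/E, Mid/H/a/B, Mid/H/b/E, Mid/H/b/B, Mid/T/a/E, Mid/T/a/B, Mid/T/b/E, Mid/T/b/B, Lo/H/a/E, Lo/H/a/B, Lo/H/b/E, Lo/H/b/B, Lo/T/a/E, Lo/T/a/B, Lo/T/b/E, Lo/T/b/B. Columns: Out/L/W, Out/L/N, Out/R/W, Out/R/N, In/L/W, In/L/N, In/R/W, In/R/N.
{Mid/H/a/E} → row (6,6) (6,6) (1,3) (1,3) (5,1) (5,2) (5,1) (5,2)
{Mid/H/a/B} → row (6,6) (6,6) (1,3) (1,3) (5,1) (6,6) (5,1) (6,6)
{Mid/H/b/E, Mid/H/b/B} → row (6,6) (6,6) (1,3) (1,3) (5,1) (2,4) (5,1) (2,4)
{Mid/T/a/E, Mid/T/a/B, Mid/T/b/E, Mid/T/b/B} → row (6,6) (6,6) (1,3) (1,3) (1,3) (1,3) (1,3) (1,3)
{Lo/H/a/E} → row (3,1) (3,1) (3,1) (3,1) (5,1) (5,2) (5,1) (5,2)
{Lo/H/a/B} → row (3,1) (3,1) (3,1) (3,1) (5,1) (6,6) (5,1) (6,6)
{Lo/H/b/E, Lo/H/b/B} → row (3,1) (3,1) (3,1) (3,1) (5,1) (2,4) (5,1) (2,4)
{Lo/T/a/E, Lo/T/a/B, Lo/T/b/E, Lo/T/b/B} → row (3,1) (3,1) (3,1) (3,1) (1,3) (1,3) (1,3) (1,3)
That's 8 distinct rows out of 16 strategies.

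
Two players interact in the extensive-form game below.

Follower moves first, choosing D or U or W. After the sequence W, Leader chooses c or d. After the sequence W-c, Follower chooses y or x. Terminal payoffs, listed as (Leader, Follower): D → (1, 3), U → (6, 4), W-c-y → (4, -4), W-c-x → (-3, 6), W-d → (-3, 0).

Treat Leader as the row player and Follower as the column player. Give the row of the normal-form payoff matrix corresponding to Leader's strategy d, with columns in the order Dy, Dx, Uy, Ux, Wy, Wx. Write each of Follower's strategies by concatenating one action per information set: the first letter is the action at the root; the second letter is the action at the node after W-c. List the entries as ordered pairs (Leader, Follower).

(1,3) (1,3) (6,4) (6,4) (-3,0) (-3,0)

vs Dy: Follower plays D → (1, 3)
vs Dx: Follower plays D → (1, 3)
vs Uy: Follower plays U → (6, 4)
vs Ux: Follower plays U → (6, 4)
vs Wy: Follower plays W → Leader plays d at [W] → (-3, 0)
vs Wx: Follower plays W → Leader plays d at [W] → (-3, 0)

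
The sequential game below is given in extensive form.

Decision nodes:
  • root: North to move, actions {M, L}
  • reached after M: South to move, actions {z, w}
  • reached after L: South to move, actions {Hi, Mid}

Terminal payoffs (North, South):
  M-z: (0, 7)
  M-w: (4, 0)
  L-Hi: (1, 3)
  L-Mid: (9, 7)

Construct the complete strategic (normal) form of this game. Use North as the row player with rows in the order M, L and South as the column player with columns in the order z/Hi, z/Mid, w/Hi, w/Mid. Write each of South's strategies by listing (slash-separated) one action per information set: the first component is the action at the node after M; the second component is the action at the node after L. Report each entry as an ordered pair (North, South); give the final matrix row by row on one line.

M: (0,7) (0,7) (4,0) (4,0) | L: (1,3) (9,7) (1,3) (9,7)

         z/Hi    z/Mid     w/Hi    w/Mid
   M    (0,7)    (0,7)    (4,0)    (4,0)
   L    (1,3)    (9,7)    (1,3)    (9,7)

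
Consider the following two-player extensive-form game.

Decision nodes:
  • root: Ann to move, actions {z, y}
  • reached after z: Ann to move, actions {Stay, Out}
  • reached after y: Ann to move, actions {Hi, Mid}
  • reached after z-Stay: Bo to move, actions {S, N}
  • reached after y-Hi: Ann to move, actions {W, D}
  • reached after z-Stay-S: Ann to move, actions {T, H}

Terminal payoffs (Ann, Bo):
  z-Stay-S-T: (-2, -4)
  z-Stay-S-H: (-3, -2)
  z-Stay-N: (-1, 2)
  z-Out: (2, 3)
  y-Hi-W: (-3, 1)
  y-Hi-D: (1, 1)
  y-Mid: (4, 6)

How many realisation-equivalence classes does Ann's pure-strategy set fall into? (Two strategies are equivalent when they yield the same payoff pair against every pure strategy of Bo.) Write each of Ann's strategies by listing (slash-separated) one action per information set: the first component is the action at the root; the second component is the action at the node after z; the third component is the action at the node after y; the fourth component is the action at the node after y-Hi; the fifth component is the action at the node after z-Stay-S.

6

Ann has 32 pure strategies: z/Stay/Hi/W/T, z/Stay/Hi/W/H, z/Stay/Hi/D/T, z/Stay/Hi/D/H, z/Stay/Mid/W/T, z/Stay/Mid/W/H, z/Stay/Mid/D/T, z/Stay/Mid/D/H, z/Out/Hi/W/T, z/Out/Hi/W/H, z/Out/Hi/D/T, z/Out/Hi/D/H, z/Out/Mid/W/T, z/Out/Mid/W/H, z/Out/Mid/D/T, z/Out/Mid/D/H, y/Stay/Hi/W/T, y/Stay/Hi/W/H, y/Stay/Hi/D/T, y/Stay/Hi/D/H, y/Stay/Mid/W/T, y/Stay/Mid/W/H, y/Stay/Mid/D/T, y/Stay/Mid/D/H, y/Out/Hi/W/T, y/Out/Hi/W/H, y/Out/Hi/D/T, y/Out/Hi/D/H, y/Out/Mid/W/T, y/Out/Mid/W/H, y/Out/Mid/D/T, y/Out/Mid/D/H. Columns: S, N.
{z/Stay/Hi/W/T, z/Stay/Hi/D/T, z/Stay/Mid/W/T, z/Stay/Mid/D/T} → row (-2,-4) (-1,2)
{z/Stay/Hi/W/H, z/Stay/Hi/D/H, z/Stay/Mid/W/H, z/Stay/Mid/D/H} → row (-3,-2) (-1,2)
{z/Out/Hi/W/T, z/Out/Hi/W/H, z/Out/Hi/D/T, z/Out/Hi/D/H, z/Out/Mid/W/T, z/Out/Mid/W/H, z/Out/Mid/D/T, z/Out/Mid/D/H} → row (2,3) (2,3)
{y/Stay/Hi/W/T, y/Stay/Hi/W/H, y/Out/Hi/W/T, y/Out/Hi/W/H} → row (-3,1) (-3,1)
{y/Stay/Hi/D/T, y/Stay/Hi/D/H, y/Out/Hi/D/T, y/Out/Hi/D/H} → row (1,1) (1,1)
{y/Stay/Mid/W/T, y/Stay/Mid/W/H, y/Stay/Mid/D/T, y/Stay/Mid/D/H, y/Out/Mid/W/T, y/Out/Mid/W/H, y/Out/Mid/D/T, y/Out/Mid/D/H} → row (4,6) (4,6)
That's 6 distinct rows out of 32 strategies.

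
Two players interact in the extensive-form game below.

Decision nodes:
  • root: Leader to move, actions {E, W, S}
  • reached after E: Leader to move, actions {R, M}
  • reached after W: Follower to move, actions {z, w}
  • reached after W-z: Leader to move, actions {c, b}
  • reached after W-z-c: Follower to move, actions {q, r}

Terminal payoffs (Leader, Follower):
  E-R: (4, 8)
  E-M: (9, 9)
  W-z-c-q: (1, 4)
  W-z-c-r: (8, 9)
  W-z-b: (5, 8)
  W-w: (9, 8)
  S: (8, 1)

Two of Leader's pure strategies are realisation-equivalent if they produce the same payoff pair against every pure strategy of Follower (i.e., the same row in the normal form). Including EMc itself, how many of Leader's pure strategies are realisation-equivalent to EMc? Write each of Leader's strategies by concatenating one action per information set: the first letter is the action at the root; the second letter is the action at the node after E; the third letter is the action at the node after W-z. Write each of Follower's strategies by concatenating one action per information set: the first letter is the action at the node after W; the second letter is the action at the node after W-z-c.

2

Row for EMc (columns zq, zr, wq, wr): (9,9) (9,9) (9,9) (9,9).
Under EMc, Leader's choice at the node after W-z can never be reached regardless of what Follower does, so varying those choices leaves every outcome unchanged.
Holding the reachable choices fixed and varying the unreachable one freely already gives 2 equivalent strategies.
No other strategy reproduces this row, so those 2 are the full class: EMc, EMb.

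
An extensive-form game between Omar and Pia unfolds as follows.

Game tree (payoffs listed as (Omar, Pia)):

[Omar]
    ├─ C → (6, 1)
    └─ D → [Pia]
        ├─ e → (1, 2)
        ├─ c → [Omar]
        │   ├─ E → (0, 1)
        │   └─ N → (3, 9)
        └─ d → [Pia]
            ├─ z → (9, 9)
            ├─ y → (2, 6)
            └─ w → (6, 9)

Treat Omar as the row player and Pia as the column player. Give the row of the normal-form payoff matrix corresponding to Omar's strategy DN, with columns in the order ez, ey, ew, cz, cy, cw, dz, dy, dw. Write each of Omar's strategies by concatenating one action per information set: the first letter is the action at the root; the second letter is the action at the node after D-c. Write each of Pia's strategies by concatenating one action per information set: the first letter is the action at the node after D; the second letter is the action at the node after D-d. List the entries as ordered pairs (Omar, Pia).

vs ez: Omar plays D → Pia plays e at [D] → (1, 2)
vs ey: Omar plays D → Pia plays e at [D] → (1, 2)
vs ew: Omar plays D → Pia plays e at [D] → (1, 2)
vs cz: Omar plays D → Pia plays c at [D] → Omar plays N at [D-c] → (3, 9)
vs cy: Omar plays D → Pia plays c at [D] → Omar plays N at [D-c] → (3, 9)
vs cw: Omar plays D → Pia plays c at [D] → Omar plays N at [D-c] → (3, 9)
vs dz: Omar plays D → Pia plays d at [D] → Pia plays z at [D-d] → (9, 9)
vs dy: Omar plays D → Pia plays d at [D] → Pia plays y at [D-d] → (2, 6)
vs dw: Omar plays D → Pia plays d at [D] → Pia plays w at [D-d] → (6, 9)

(1,2) (1,2) (1,2) (3,9) (3,9) (3,9) (9,9) (2,6) (6,9)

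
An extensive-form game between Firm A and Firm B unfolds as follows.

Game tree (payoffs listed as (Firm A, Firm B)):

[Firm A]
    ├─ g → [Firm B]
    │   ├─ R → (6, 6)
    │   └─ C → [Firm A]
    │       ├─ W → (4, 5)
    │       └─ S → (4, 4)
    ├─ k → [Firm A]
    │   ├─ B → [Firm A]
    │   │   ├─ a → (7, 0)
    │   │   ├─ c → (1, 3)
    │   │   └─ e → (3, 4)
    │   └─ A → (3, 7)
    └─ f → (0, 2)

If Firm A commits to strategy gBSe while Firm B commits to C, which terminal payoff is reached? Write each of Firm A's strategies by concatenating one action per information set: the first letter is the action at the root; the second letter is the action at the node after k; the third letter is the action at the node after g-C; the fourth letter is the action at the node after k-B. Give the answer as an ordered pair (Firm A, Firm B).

(4, 4)

Trace the play path from the root:
  Firm A plays g
  Firm B plays C at [g]
  Firm A plays S at [g-C]
→ terminal payoff (4, 4).
(Firm A's choice at the node after k is never reached on this path, so it doesn't affect the outcome.)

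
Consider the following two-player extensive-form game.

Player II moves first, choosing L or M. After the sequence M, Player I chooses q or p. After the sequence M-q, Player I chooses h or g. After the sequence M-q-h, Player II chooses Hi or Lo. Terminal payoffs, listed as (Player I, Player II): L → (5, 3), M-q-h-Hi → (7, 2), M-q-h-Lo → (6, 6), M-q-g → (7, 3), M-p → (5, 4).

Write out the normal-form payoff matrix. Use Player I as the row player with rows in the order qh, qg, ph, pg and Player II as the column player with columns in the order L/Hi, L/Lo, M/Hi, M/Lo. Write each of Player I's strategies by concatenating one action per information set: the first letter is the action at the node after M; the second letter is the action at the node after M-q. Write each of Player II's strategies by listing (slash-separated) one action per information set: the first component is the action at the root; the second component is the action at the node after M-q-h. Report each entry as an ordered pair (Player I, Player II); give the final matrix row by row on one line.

qh: (5,3) (5,3) (7,2) (6,6) | qg: (5,3) (5,3) (7,3) (7,3) | ph: (5,3) (5,3) (5,4) (5,4) | pg: (5,3) (5,3) (5,4) (5,4)

         L/Hi     L/Lo     M/Hi     M/Lo
  qh    (5,3)    (5,3)    (7,2)    (6,6)
  qg    (5,3)    (5,3)    (7,3)    (7,3)
  ph    (5,3)    (5,3)    (5,4)    (5,4)
  pg    (5,3)    (5,3)    (5,4)    (5,4)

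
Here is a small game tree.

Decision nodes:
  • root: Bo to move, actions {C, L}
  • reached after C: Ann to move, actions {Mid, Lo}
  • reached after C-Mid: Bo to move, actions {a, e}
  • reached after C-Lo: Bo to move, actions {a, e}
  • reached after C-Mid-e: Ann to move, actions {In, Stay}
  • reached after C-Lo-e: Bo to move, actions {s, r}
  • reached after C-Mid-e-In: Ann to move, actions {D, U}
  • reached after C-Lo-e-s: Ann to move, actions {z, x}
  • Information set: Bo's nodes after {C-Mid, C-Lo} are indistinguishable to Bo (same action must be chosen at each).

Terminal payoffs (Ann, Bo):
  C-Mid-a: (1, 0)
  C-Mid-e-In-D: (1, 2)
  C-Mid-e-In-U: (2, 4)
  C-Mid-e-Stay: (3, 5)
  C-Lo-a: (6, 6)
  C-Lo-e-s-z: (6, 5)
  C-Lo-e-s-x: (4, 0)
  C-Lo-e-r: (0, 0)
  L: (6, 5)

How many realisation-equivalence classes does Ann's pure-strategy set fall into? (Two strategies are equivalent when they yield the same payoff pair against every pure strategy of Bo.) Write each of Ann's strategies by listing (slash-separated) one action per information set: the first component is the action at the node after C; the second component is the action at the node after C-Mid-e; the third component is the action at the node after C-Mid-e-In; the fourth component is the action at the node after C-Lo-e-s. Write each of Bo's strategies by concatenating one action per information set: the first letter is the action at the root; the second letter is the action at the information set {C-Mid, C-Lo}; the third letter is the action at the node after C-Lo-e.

Ann has 16 pure strategies: Mid/In/D/z, Mid/In/D/x, Mid/In/U/z, Mid/In/U/x, Mid/Stay/D/z, Mid/Stay/D/x, Mid/Stay/U/z, Mid/Stay/U/x, Lo/In/D/z, Lo/In/D/x, Lo/In/U/z, Lo/In/U/x, Lo/Stay/D/z, Lo/Stay/D/x, Lo/Stay/U/z, Lo/Stay/U/x. Columns: Cas, Car, Ces, Cer, Las, Lar, Les, Ler.
{Mid/In/D/z, Mid/In/D/x} → row (1,0) (1,0) (1,2) (1,2) (6,5) (6,5) (6,5) (6,5)
{Mid/In/U/z, Mid/In/U/x} → row (1,0) (1,0) (2,4) (2,4) (6,5) (6,5) (6,5) (6,5)
{Mid/Stay/D/z, Mid/Stay/D/x, Mid/Stay/U/z, Mid/Stay/U/x} → row (1,0) (1,0) (3,5) (3,5) (6,5) (6,5) (6,5) (6,5)
{Lo/In/D/z, Lo/In/U/z, Lo/Stay/D/z, Lo/Stay/U/z} → row (6,6) (6,6) (6,5) (0,0) (6,5) (6,5) (6,5) (6,5)
{Lo/In/D/x, Lo/In/U/x, Lo/Stay/D/x, Lo/Stay/U/x} → row (6,6) (6,6) (4,0) (0,0) (6,5) (6,5) (6,5) (6,5)
That's 5 distinct rows out of 16 strategies.

5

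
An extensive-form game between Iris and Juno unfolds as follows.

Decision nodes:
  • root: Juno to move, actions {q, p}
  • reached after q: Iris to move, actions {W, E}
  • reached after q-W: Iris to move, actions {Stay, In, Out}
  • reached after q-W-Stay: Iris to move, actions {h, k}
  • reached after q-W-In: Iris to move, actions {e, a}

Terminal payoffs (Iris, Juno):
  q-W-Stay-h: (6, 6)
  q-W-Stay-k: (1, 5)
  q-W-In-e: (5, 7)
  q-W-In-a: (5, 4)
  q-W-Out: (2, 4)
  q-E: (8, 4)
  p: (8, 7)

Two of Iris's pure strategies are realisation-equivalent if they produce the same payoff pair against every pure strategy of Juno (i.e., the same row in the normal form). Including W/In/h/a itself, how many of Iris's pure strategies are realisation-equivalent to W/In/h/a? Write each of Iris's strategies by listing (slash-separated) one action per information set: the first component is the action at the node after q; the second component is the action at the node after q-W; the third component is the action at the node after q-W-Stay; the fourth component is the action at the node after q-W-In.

Row for W/In/h/a (columns q, p): (5,4) (8,7).
Under W/In/h/a, Iris's choice at the node after q-W-Stay can never be reached regardless of what Juno does, so varying those choices leaves every outcome unchanged.
Holding the reachable choices fixed and varying the unreachable one freely already gives 2 equivalent strategies.
No other strategy reproduces this row, so those 2 are the full class: W/In/h/a, W/In/k/a.

2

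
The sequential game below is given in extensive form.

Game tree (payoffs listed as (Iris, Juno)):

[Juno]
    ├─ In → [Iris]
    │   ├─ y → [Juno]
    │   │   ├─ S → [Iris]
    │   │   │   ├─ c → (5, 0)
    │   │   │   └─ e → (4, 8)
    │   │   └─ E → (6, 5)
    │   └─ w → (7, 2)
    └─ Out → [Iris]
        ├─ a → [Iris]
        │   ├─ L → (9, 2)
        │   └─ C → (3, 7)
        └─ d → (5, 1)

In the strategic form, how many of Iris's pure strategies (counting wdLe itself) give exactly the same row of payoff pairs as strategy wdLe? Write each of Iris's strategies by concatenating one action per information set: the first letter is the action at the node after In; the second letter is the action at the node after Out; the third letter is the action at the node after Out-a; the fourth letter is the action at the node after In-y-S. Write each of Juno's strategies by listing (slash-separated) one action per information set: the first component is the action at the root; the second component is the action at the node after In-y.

Row for wdLe (columns In/S, In/E, Out/S, Out/E): (7,2) (7,2) (5,1) (5,1).
Under wdLe, Iris's choice at the node after Out-a and at the node after In-y-S can never be reached regardless of what Juno does, so varying those choices leaves every outcome unchanged.
Holding the reachable choices fixed and varying the unreachable ones freely already gives 2 × 2 = 4 equivalent strategies.
No other strategy reproduces this row, so those 4 are the full class: wdLc, wdLe, wdCc, wdCe.

4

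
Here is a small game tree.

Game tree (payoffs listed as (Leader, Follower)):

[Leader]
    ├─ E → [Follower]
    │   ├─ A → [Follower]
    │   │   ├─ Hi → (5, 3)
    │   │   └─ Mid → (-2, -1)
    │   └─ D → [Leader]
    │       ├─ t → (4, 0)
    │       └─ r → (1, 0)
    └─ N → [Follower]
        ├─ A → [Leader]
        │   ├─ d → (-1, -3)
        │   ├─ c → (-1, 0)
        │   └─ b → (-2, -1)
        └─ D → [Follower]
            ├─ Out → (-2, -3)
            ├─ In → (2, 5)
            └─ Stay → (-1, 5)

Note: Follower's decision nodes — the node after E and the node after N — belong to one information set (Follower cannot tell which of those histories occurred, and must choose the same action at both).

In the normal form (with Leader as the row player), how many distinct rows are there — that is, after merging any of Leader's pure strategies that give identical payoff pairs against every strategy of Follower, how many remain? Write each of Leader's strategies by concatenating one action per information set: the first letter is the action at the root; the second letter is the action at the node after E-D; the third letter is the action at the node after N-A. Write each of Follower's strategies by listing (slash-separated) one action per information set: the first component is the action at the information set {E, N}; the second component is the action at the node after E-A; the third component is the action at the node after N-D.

5

Leader has 12 pure strategies: Etd, Etc, Etb, Erd, Erc, Erb, Ntd, Ntc, Ntb, Nrd, Nrc, Nrb. Columns: A/Hi/Out, A/Hi/In, A/Hi/Stay, A/Mid/Out, A/Mid/In, A/Mid/Stay, D/Hi/Out, D/Hi/In, D/Hi/Stay, D/Mid/Out, D/Mid/In, D/Mid/Stay.
{Etd, Etc, Etb} → row (5,3) (5,3) (5,3) (-2,-1) (-2,-1) (-2,-1) (4,0) (4,0) (4,0) (4,0) (4,0) (4,0)
{Erd, Erc, Erb} → row (5,3) (5,3) (5,3) (-2,-1) (-2,-1) (-2,-1) (1,0) (1,0) (1,0) (1,0) (1,0) (1,0)
{Ntd, Nrd} → row (-1,-3) (-1,-3) (-1,-3) (-1,-3) (-1,-3) (-1,-3) (-2,-3) (2,5) (-1,5) (-2,-3) (2,5) (-1,5)
{Ntc, Nrc} → row (-1,0) (-1,0) (-1,0) (-1,0) (-1,0) (-1,0) (-2,-3) (2,5) (-1,5) (-2,-3) (2,5) (-1,5)
{Ntb, Nrb} → row (-2,-1) (-2,-1) (-2,-1) (-2,-1) (-2,-1) (-2,-1) (-2,-3) (2,5) (-1,5) (-2,-3) (2,5) (-1,5)
That's 5 distinct rows out of 12 strategies.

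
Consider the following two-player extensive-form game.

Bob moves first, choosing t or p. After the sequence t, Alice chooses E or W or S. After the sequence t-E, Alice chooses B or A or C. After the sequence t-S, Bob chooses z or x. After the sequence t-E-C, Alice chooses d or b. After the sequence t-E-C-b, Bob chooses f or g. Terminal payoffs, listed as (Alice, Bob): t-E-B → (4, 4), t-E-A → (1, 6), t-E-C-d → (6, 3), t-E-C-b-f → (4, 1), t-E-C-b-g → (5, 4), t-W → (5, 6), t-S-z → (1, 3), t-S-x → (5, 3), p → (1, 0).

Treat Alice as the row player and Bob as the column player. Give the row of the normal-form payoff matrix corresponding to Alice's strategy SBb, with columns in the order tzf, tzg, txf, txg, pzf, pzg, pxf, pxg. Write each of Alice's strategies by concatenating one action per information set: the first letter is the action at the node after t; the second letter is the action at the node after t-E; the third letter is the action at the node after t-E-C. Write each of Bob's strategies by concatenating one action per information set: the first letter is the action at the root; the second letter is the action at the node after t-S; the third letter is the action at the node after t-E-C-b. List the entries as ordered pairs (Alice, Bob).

vs tzf: Bob plays t → Alice plays S at [t] → Bob plays z at [t-S] → (1, 3)
vs tzg: Bob plays t → Alice plays S at [t] → Bob plays z at [t-S] → (1, 3)
vs txf: Bob plays t → Alice plays S at [t] → Bob plays x at [t-S] → (5, 3)
vs txg: Bob plays t → Alice plays S at [t] → Bob plays x at [t-S] → (5, 3)
vs pzf: Bob plays p → (1, 0)
vs pzg: Bob plays p → (1, 0)
vs pxf: Bob plays p → (1, 0)
vs pxg: Bob plays p → (1, 0)

(1,3) (1,3) (5,3) (5,3) (1,0) (1,0) (1,0) (1,0)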